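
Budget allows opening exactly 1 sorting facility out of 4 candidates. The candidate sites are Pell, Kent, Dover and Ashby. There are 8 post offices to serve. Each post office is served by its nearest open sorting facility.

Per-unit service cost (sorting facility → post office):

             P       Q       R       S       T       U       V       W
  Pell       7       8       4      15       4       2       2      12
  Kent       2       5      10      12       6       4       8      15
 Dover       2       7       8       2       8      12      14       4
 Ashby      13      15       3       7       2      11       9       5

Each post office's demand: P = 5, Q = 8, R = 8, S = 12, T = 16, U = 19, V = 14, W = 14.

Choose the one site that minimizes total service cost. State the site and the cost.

With exactly 1 open, each post office uses its cheapest among the chosen.
{Pell}: P→Pell 7·5=35, Q→Pell 8·8=64, R→Pell 4·8=32, S→Pell 15·12=180, T→Pell 4·16=64, U→Pell 2·19=38, V→Pell 2·14=28, W→Pell 12·14=168. Service cost 609.
{Ashby}: service cost 730
{Dover}: service cost 762
Among all 4 size-1 choices, {Pell} is lowest.

Choose Pell only; total service cost 609.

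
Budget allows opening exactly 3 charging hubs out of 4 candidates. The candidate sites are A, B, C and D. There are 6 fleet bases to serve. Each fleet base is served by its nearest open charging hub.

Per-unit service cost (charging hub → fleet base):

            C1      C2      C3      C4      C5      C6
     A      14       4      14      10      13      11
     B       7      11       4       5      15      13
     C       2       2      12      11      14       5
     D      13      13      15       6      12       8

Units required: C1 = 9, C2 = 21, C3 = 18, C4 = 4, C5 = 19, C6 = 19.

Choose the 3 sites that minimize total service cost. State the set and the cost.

Choose B, C and D; total service cost 475.

With exactly 3 open, each fleet base uses its cheapest among the chosen.
{B, C, D}: C1→C 2·9=18, C2→C 2·21=42, C3→B 4·18=72, C4→B 5·4=20, C5→D 12·19=228, C6→C 5·19=95. Service cost 475.
{A, B, C}: service cost 494
{A, B, D}: service cost 619
Among all 4 size-3 choices, {B, C, D} is lowest.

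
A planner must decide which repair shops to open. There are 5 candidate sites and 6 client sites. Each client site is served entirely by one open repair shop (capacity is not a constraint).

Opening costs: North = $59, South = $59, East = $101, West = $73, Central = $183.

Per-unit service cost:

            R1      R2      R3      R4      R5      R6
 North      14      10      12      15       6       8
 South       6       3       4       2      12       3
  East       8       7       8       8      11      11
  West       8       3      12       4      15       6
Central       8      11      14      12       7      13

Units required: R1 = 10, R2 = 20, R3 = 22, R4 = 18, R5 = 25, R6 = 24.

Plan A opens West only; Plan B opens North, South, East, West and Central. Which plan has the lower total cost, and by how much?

Plan A: {West}: R1→West 8·10=80, R2→West 3·20=60, R3→West 12·22=264, R4→West 4·18=72, R5→West 15·25=375, R6→West 6·24=144. Service 995; fixed 73; total 1068.
Plan B: {North, South, East, West, Central}: R1→South 6·10=60, R2→South 3·20=60, R3→South 4·22=88, R4→South 2·18=36, R5→North 6·25=150, R6→South 3·24=72. Service 466; fixed 475; total 941.
Difference: |1068 − 941| = 127.

Plan B is cheaper by 127.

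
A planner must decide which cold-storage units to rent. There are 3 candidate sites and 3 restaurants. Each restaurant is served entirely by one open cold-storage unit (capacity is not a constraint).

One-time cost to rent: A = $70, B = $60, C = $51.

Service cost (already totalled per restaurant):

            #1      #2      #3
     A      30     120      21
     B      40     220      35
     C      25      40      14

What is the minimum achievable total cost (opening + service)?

Minimum total cost: 130

For any fixed open set, each restaurant goes to its cheapest open site; total = fixed + service.
{C}: #1→C 25, #2→C 40, #3→C 14. Service 79; fixed 51; total 130.
{B, C}: service 79 + fixed 111 = 190
{A, C}: #1→C 25, #2→C 40, #3→C 14. Service 79; fixed 121; total 200.
{A, B, C}: service 79 + fixed 181 = 260
No other subset beats 130.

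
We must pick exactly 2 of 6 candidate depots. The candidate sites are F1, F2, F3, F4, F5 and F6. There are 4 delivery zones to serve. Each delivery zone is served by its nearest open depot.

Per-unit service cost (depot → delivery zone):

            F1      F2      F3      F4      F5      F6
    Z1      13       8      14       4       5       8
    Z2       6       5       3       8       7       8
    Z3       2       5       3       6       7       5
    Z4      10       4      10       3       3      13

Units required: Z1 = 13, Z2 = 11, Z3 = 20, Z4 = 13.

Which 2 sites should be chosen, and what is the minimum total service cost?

With exactly 2 open, each delivery zone uses its cheapest among the chosen.
{F3, F4}: Z1→F4 4·13=52, Z2→F3 3·11=33, Z3→F3 3·20=60, Z4→F4 3·13=39. Service cost 184.
{F1, F4}: service cost 197
{F3, F5}: service cost 197
Among all 15 size-2 choices, {F3, F4} is lowest.

Choose F3 and F4; total service cost 184.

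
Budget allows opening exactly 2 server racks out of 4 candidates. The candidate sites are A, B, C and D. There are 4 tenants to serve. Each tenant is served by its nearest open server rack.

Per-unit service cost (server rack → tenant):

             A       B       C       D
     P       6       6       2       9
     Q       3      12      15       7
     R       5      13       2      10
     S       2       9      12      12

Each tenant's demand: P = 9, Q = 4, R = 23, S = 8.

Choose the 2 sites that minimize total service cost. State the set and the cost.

With exactly 2 open, each tenant uses its cheapest among the chosen.
{A, C}: P→C 2·9=18, Q→A 3·4=12, R→C 2·23=46, S→A 2·8=16. Service cost 92.
{B, C}: service cost 184
{C, D}: service cost 188
Among all 6 size-2 choices, {A, C} is lowest.

Choose A and C; total service cost 92.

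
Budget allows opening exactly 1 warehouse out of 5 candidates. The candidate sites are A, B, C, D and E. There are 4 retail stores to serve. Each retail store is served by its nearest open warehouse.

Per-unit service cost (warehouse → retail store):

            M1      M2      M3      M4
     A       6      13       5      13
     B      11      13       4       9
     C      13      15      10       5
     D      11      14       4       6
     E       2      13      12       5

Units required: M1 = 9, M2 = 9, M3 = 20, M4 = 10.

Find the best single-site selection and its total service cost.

With exactly 1 open, each retail store uses its cheapest among the chosen.
{D}: M1→D 11·9=99, M2→D 14·9=126, M3→D 4·20=80, M4→D 6·10=60. Service cost 365.
{B}: service cost 386
{A}: service cost 401
Among all 5 size-1 choices, {D} is lowest.

Choose D only; total service cost 365.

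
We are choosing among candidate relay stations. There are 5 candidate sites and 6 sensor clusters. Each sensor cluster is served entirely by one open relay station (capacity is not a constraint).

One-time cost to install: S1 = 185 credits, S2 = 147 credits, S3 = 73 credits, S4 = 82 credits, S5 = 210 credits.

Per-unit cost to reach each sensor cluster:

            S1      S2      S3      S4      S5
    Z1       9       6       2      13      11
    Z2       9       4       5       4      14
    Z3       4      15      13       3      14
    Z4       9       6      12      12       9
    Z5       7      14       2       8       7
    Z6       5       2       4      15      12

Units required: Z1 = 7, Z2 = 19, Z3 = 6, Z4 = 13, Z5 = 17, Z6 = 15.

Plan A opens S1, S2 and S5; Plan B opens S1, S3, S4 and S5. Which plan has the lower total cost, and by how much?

Plan B is cheaper by 42.

Plan A: {S1, S2, S5}: Z1→S2 6·7=42, Z2→S2 4·19=76, Z3→S1 4·6=24, Z4→S2 6·13=78, Z5→S1 7·17=119, Z6→S2 2·15=30. Service 369; fixed 542; total 911.
Plan B: {S1, S3, S4, S5}: Z1→S3 2·7=14, Z2→S4 4·19=76, Z3→S4 3·6=18, Z4→S1 9·13=117, Z5→S3 2·17=34, Z6→S3 4·15=60. Service 319; fixed 550; total 869.
Difference: |911 − 869| = 42.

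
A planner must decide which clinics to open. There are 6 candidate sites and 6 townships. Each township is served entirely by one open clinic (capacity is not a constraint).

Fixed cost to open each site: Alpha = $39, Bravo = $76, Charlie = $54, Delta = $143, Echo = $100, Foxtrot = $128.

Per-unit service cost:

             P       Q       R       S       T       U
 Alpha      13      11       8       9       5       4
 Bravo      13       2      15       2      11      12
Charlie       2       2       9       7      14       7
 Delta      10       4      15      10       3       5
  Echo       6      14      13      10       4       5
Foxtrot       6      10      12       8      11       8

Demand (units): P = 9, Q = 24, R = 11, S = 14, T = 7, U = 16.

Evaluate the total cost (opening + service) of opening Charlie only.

Total cost: 527

Each township is assigned to its cheapest site among the open ones.
{Charlie}: P→Charlie 2·9=18, Q→Charlie 2·24=48, R→Charlie 9·11=99, S→Charlie 7·14=98, T→Charlie 14·7=98, U→Charlie 7·16=112. Service 473; fixed 54; total 527.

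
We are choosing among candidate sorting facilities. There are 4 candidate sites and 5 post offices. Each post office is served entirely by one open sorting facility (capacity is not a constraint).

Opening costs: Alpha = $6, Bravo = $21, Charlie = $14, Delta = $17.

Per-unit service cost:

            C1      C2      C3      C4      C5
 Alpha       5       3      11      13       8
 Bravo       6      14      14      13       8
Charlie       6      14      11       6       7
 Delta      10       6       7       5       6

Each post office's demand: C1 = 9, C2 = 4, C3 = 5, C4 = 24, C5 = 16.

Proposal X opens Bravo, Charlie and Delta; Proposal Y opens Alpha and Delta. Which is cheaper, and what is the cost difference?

Proposal X: {Bravo, Charlie, Delta}: C1→Bravo 6·9=54, C2→Delta 6·4=24, C3→Delta 7·5=35, C4→Delta 5·24=120, C5→Delta 6·16=96. Service 329; fixed 52; total 381.
Proposal Y: {Alpha, Delta}: C1→Alpha 5·9=45, C2→Alpha 3·4=12, C3→Delta 7·5=35, C4→Delta 5·24=120, C5→Delta 6·16=96. Service 308; fixed 23; total 331.
Difference: |381 − 331| = 50.

Proposal Y is cheaper by 50.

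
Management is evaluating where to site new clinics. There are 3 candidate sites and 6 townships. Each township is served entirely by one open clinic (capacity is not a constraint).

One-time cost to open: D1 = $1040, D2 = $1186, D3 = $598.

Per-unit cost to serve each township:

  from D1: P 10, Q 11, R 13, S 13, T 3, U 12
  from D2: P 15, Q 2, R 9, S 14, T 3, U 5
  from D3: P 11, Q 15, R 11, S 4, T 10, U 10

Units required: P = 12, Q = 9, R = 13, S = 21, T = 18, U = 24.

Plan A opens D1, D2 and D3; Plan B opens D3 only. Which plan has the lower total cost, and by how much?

Plan B is cheaper by 1825.

Plan A: {D1, D2, D3}: P→D1 10·12=120, Q→D2 2·9=18, R→D2 9·13=117, S→D3 4·21=84, T→D1 3·18=54, U→D2 5·24=120. Service 513; fixed 2824; total 3337.
Plan B: {D3}: P→D3 11·12=132, Q→D3 15·9=135, R→D3 11·13=143, S→D3 4·21=84, T→D3 10·18=180, U→D3 10·24=240. Service 914; fixed 598; total 1512.
Difference: |3337 − 1512| = 1825.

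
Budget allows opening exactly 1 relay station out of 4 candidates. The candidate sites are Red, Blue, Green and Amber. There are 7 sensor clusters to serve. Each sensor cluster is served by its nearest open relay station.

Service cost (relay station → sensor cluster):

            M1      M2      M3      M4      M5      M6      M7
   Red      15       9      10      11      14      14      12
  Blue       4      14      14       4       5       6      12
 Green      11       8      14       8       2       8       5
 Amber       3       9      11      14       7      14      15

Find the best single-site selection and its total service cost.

With exactly 1 open, each sensor cluster uses its cheapest among the chosen.
{Green}: M1→Green 11, M2→Green 8, M3→Green 14, M4→Green 8, M5→Green 2, M6→Green 8, M7→Green 5. Service cost 56.
{Blue}: service cost 59
{Amber}: service cost 73
Among all 4 size-1 choices, {Green} is lowest.

Choose Green only; total service cost 56.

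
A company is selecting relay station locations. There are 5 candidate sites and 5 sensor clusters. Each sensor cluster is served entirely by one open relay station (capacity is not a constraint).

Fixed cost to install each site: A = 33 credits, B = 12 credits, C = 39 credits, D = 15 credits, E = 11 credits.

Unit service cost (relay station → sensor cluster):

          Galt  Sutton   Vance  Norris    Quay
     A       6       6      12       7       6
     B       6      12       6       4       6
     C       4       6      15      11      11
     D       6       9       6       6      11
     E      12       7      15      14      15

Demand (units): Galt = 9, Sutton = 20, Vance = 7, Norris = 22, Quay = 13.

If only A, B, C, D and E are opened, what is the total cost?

Each sensor cluster is assigned to its cheapest site among the open ones.
{A, B, C, D, E}: Galt→C 4·9=36, Sutton→A 6·20=120, Vance→B 6·7=42, Norris→B 4·22=88, Quay→A 6·13=78. Service 364; fixed 110; total 474.

Total cost: 474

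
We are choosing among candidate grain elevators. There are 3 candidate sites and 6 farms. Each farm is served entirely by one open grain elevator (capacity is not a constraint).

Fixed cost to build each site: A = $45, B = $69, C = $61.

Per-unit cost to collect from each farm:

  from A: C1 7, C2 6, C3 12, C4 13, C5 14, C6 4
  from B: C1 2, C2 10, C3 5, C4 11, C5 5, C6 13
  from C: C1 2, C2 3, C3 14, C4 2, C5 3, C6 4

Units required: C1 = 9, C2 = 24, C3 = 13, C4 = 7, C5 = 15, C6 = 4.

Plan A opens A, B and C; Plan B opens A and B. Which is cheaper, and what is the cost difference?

Plan A: {A, B, C}: C1→B 2·9=18, C2→C 3·24=72, C3→B 5·13=65, C4→C 2·7=14, C5→C 3·15=45, C6→A 4·4=16. Service 230; fixed 175; total 405.
Plan B: {A, B}: C1→B 2·9=18, C2→A 6·24=144, C3→B 5·13=65, C4→B 11·7=77, C5→B 5·15=75, C6→A 4·4=16. Service 395; fixed 114; total 509.
Difference: |405 − 509| = 104.

Plan A is cheaper by 104.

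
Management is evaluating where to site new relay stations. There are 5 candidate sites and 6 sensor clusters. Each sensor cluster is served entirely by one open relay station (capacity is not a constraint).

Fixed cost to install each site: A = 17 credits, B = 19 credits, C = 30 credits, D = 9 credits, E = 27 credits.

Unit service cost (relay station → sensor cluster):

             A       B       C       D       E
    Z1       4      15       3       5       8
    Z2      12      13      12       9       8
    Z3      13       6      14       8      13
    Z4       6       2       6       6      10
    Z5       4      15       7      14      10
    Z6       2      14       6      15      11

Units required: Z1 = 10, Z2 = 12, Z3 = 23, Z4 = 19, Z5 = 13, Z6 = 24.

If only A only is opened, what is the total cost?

Each sensor cluster is assigned to its cheapest site among the open ones.
{A}: Z1→A 4·10=40, Z2→A 12·12=144, Z3→A 13·23=299, Z4→A 6·19=114, Z5→A 4·13=52, Z6→A 2·24=48. Service 697; fixed 17; total 714.

Total cost: 714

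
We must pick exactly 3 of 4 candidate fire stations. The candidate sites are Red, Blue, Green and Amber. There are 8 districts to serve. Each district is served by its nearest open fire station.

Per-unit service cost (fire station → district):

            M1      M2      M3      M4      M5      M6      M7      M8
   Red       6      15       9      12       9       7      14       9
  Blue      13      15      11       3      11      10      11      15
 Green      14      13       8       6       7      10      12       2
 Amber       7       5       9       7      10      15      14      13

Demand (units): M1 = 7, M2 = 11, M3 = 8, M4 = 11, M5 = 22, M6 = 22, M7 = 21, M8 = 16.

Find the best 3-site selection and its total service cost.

With exactly 3 open, each district uses its cheapest among the chosen.
{Red, Green, Amber}: M1→Red 6·7=42, M2→Amber 5·11=55, M3→Green 8·8=64, M4→Green 6·11=66, M5→Green 7·22=154, M6→Red 7·22=154, M7→Green 12·21=252, M8→Green 2·16=32. Service cost 819.
{Blue, Green, Amber}: service cost 838
{Red, Blue, Green}: service cost 853
Among all 4 size-3 choices, {Red, Green, Amber} is lowest.

Choose Red, Green and Amber; total service cost 819.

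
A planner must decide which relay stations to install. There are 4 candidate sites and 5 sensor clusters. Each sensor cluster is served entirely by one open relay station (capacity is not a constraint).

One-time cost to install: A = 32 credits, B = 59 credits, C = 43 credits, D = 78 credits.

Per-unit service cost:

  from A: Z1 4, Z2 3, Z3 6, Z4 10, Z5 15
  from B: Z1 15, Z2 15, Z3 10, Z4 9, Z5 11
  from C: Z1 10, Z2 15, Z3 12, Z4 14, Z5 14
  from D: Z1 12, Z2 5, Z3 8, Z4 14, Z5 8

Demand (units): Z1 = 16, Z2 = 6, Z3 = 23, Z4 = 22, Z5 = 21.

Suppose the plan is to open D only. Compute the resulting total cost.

Each sensor cluster is assigned to its cheapest site among the open ones.
{D}: Z1→D 12·16=192, Z2→D 5·6=30, Z3→D 8·23=184, Z4→D 14·22=308, Z5→D 8·21=168. Service 882; fixed 78; total 960.

Total cost: 960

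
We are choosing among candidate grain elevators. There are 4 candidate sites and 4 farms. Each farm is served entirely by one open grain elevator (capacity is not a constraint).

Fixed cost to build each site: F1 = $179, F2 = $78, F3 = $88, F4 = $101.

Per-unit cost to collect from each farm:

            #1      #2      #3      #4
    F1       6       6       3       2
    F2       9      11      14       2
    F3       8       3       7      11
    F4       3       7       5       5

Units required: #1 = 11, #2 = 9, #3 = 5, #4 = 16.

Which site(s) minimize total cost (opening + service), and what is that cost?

Open F4 only; minimum total cost 302.

For any fixed open set, each farm goes to its cheapest open site; total = fixed + service.
{F4}: #1→F4 3·11=33, #2→F4 7·9=63, #3→F4 5·5=25, #4→F4 5·16=80. Service 201; fixed 101; total 302.
{F2, F4}: #1→F4 3·11=33, #2→F4 7·9=63, #3→F4 5·5=25, #4→F2 2·16=32. Service 153; fixed 179; total 332.
{F1}: service 167 + fixed 179 = 346
{F1, F2, F3, F4}: service 107 + fixed 446 = 553
No other subset beats 302.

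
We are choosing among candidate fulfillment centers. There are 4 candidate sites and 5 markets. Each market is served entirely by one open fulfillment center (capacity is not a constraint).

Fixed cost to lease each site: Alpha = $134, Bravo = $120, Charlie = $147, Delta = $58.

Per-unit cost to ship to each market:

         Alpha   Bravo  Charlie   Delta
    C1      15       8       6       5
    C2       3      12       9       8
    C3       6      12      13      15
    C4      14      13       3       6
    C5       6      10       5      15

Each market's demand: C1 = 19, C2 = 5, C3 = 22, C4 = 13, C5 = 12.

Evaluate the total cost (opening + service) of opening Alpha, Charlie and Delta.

Each market is assigned to its cheapest site among the open ones.
{Alpha, Charlie, Delta}: C1→Delta 5·19=95, C2→Alpha 3·5=15, C3→Alpha 6·22=132, C4→Charlie 3·13=39, C5→Charlie 5·12=60. Service 341; fixed 339; total 680.

Total cost: 680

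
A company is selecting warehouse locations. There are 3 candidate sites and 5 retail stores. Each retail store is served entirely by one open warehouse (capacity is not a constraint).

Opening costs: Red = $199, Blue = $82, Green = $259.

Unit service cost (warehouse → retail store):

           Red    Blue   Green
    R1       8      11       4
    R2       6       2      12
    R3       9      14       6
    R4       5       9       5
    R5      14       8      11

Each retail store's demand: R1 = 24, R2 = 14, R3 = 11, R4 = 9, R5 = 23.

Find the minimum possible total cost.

Minimum total cost: 760

For any fixed open set, each retail store goes to its cheapest open site; total = fixed + service.
{Blue, Green}: R1→Green 4·24=96, R2→Blue 2·14=28, R3→Green 6·11=66, R4→Green 5·9=45, R5→Blue 8·23=184. Service 419; fixed 341; total 760.
{Blue}: service 711 + fixed 82 = 793
{Red, Blue}: service 548 + fixed 281 = 829
{Red, Blue, Green}: service 419 + fixed 540 = 959
No other subset beats 760.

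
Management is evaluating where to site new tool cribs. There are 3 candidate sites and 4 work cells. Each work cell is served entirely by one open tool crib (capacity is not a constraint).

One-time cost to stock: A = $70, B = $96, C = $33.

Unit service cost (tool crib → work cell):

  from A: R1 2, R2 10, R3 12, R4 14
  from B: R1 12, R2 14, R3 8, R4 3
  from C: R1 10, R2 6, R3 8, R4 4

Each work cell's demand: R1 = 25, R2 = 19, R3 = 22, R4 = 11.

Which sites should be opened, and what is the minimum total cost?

Open A and C; minimum total cost 487.

For any fixed open set, each work cell goes to its cheapest open site; total = fixed + service.
{A, C}: R1→A 2·25=50, R2→C 6·19=114, R3→C 8·22=176, R4→C 4·11=44. Service 384; fixed 103; total 487.
{A, B, C}: service 373 + fixed 199 = 572
{A, B}: service 449 + fixed 166 = 615
{C}: R1→C 10·25=250, R2→C 6·19=114, R3→C 8·22=176, R4→C 4·11=44. Service 584; fixed 33; total 617.
No other subset beats 487.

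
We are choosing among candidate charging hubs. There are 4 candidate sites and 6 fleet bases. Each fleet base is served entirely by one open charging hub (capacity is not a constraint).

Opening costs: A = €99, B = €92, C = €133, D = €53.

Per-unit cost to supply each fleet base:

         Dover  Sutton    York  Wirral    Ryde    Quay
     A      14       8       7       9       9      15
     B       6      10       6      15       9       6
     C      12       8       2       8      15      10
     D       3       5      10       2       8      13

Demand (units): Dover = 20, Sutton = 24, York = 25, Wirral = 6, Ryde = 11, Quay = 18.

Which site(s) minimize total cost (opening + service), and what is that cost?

Open B and D; minimum total cost 683.

For any fixed open set, each fleet base goes to its cheapest open site; total = fixed + service.
{B, D}: Dover→D 3·20=60, Sutton→D 5·24=120, York→B 6·25=150, Wirral→D 2·6=12, Ryde→D 8·11=88, Quay→B 6·18=108. Service 538; fixed 145; total 683.
{C, D}: Dover→D 3·20=60, Sutton→D 5·24=120, York→C 2·25=50, Wirral→D 2·6=12, Ryde→D 8·11=88, Quay→C 10·18=180. Service 510; fixed 186; total 696.
{B, C, D}: Dover→D 3·20=60, Sutton→D 5·24=120, York→C 2·25=50, Wirral→D 2·6=12, Ryde→D 8·11=88, Quay→B 6·18=108. Service 438; fixed 278; total 716.
{A, B, C, D}: service 438 + fixed 377 = 815
No other subset beats 683.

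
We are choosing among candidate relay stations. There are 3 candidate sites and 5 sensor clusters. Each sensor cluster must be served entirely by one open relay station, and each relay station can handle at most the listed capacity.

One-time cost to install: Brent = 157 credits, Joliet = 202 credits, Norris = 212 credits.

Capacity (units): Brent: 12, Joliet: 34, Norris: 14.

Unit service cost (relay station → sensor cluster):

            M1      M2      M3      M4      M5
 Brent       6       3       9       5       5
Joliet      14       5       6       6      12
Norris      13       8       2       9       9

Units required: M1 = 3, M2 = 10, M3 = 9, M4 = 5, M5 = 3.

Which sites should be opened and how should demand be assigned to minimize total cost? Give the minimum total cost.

Open {Joliet}: M1→Joliet 14·3=42, M2→Joliet 5·10=50, M3→Joliet 6·9=54, M4→Joliet 6·5=30, M5→Joliet 12·3=36.
Loads: Joliet carries 30/34. Service 212; fixed 202; total 414.
Next best feasible plan costs 521.

Minimum total cost: 414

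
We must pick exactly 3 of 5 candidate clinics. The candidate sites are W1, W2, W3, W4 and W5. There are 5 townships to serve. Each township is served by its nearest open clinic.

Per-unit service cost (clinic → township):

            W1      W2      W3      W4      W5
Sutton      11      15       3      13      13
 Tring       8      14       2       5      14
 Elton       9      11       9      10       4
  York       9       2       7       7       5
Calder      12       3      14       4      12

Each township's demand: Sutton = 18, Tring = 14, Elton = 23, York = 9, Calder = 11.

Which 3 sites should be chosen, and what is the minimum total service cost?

With exactly 3 open, each township uses its cheapest among the chosen.
{W2, W3, W5}: Sutton→W3 3·18=54, Tring→W3 2·14=28, Elton→W5 4·23=92, York→W2 2·9=18, Calder→W2 3·11=33. Service cost 225.
{W3, W4, W5}: service cost 263
{W1, W2, W3}: service cost 340
Among all 10 size-3 choices, {W2, W3, W5} is lowest.

Choose W2, W3 and W5; total service cost 225.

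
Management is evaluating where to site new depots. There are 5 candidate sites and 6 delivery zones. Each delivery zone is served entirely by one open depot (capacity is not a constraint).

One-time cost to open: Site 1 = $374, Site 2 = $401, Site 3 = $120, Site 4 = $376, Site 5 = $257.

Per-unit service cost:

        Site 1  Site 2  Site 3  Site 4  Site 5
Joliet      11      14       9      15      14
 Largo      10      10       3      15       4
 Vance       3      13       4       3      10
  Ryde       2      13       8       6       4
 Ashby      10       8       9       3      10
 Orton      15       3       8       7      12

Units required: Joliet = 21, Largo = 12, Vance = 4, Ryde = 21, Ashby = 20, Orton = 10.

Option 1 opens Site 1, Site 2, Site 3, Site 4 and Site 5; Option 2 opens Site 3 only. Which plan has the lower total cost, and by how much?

Option 2 is cheaper by 1108.

Option 1: {Site 1, Site 2, Site 3, Site 4, Site 5}: Joliet→Site 3 9·21=189, Largo→Site 3 3·12=36, Vance→Site 1 3·4=12, Ryde→Site 1 2·21=42, Ashby→Site 4 3·20=60, Orton→Site 2 3·10=30. Service 369; fixed 1528; total 1897.
Option 2: {Site 3}: Joliet→Site 3 9·21=189, Largo→Site 3 3·12=36, Vance→Site 3 4·4=16, Ryde→Site 3 8·21=168, Ashby→Site 3 9·20=180, Orton→Site 3 8·10=80. Service 669; fixed 120; total 789.
Difference: |1897 − 789| = 1108.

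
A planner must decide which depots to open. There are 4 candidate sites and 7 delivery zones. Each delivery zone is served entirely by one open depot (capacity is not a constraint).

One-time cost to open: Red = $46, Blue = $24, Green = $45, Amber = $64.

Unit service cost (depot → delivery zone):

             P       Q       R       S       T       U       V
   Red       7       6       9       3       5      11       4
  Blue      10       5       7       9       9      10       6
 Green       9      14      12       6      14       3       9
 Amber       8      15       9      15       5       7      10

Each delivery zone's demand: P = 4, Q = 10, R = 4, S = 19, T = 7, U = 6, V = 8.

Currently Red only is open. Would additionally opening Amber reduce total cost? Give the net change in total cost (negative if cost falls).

No — net change +40 (cost rises by 40).

Current service cost with {Red}: 314.
Adding Amber: each delivery zone re-picks its cheapest; new service cost 290, saving 24.
Extra fixed cost: 64. Net change = 64 − 24 = 40.
(Totals: 360 → 400.)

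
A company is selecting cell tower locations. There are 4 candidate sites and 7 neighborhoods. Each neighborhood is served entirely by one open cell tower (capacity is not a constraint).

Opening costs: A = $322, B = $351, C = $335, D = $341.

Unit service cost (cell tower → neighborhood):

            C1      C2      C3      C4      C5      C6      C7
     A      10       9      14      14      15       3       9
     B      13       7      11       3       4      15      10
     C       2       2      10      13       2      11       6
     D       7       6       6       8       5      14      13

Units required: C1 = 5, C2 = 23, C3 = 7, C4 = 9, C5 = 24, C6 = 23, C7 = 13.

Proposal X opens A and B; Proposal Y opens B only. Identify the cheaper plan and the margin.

Proposal X: {A, B}: C1→A 10·5=50, C2→B 7·23=161, C3→B 11·7=77, C4→B 3·9=27, C5→B 4·24=96, C6→A 3·23=69, C7→A 9·13=117. Service 597; fixed 673; total 1270.
Proposal Y: {B}: C1→B 13·5=65, C2→B 7·23=161, C3→B 11·7=77, C4→B 3·9=27, C5→B 4·24=96, C6→B 15·23=345, C7→B 10·13=130. Service 901; fixed 351; total 1252.
Difference: |1270 − 1252| = 18.

Proposal Y is cheaper by 18.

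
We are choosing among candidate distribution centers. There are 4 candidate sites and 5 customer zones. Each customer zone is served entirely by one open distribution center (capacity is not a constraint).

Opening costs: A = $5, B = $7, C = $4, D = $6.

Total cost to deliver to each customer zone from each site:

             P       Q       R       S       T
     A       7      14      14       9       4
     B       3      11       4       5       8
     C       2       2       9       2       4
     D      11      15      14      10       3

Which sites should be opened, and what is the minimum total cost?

Open C only; minimum total cost 23.

For any fixed open set, each customer zone goes to its cheapest open site; total = fixed + service.
{C}: P→C 2, Q→C 2, R→C 9, S→C 2, T→C 4. Service 19; fixed 4; total 23.
{B, C}: P→C 2, Q→C 2, R→B 4, S→C 2, T→C 4. Service 14; fixed 11; total 25.
{A, C}: P→C 2, Q→C 2, R→C 9, S→C 2, T→A 4. Service 19; fixed 9; total 28.
{A, B, C, D}: P→C 2, Q→C 2, R→B 4, S→C 2, T→D 3. Service 13; fixed 22; total 35.
No other subset beats 23.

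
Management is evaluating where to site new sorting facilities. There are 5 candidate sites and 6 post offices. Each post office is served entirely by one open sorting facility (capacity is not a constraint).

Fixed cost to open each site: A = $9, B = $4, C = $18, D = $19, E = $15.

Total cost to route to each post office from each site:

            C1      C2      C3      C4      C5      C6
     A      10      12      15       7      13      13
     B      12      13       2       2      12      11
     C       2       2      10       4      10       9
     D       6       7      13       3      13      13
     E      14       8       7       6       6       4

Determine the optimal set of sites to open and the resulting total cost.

For any fixed open set, each post office goes to its cheapest open site; total = fixed + service.
{B, C}: C1→C 2, C2→C 2, C3→B 2, C4→B 2, C5→C 10, C6→C 9. Service 27; fixed 22; total 49.
{B, E}: C1→B 12, C2→E 8, C3→B 2, C4→B 2, C5→E 6, C6→E 4. Service 34; fixed 19; total 53.
{B, C, E}: service 18 + fixed 37 = 55
{A, B, C, D, E}: service 18 + fixed 65 = 83
No other subset beats 49.

Open B and C; minimum total cost 49.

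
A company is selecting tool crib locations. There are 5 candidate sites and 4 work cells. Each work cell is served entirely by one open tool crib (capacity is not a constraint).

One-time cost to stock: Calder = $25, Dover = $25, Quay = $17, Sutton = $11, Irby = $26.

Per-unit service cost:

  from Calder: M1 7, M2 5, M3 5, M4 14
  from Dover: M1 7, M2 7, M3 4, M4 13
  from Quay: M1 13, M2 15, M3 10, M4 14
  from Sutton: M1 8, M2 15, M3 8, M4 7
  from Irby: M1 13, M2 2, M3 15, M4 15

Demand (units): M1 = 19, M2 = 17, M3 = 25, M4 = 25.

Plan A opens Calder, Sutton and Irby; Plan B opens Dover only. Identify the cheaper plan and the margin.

Plan A is cheaper by 173.

Plan A: {Calder, Sutton, Irby}: M1→Calder 7·19=133, M2→Irby 2·17=34, M3→Calder 5·25=125, M4→Sutton 7·25=175. Service 467; fixed 62; total 529.
Plan B: {Dover}: M1→Dover 7·19=133, M2→Dover 7·17=119, M3→Dover 4·25=100, M4→Dover 13·25=325. Service 677; fixed 25; total 702.
Difference: |529 − 702| = 173.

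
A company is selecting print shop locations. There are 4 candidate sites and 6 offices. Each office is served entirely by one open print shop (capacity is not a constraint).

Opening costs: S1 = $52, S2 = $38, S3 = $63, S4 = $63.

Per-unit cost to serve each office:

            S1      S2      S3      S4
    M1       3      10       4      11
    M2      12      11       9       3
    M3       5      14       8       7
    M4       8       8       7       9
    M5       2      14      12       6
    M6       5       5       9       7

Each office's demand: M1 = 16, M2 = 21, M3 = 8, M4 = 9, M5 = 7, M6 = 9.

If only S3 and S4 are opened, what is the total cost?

Total cost: 477

Each office is assigned to its cheapest site among the open ones.
{S3, S4}: M1→S3 4·16=64, M2→S4 3·21=63, M3→S4 7·8=56, M4→S3 7·9=63, M5→S4 6·7=42, M6→S4 7·9=63. Service 351; fixed 126; total 477.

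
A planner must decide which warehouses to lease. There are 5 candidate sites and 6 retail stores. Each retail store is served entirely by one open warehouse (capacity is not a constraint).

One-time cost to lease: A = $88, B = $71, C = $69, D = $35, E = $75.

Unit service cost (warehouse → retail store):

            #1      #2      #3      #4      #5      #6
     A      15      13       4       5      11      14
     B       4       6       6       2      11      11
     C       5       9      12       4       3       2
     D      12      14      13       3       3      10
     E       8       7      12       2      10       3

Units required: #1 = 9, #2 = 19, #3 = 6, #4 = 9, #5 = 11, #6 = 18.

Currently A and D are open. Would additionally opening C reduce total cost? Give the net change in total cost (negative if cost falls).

Yes — net change −214 (cost falls by 214).

Current service cost with {A, D}: 619.
Adding C: each retail store re-picks its cheapest; new service cost 336, saving 283.
Extra fixed cost: 69. Net change = 69 − 283 = -214.
(Totals: 742 → 528.)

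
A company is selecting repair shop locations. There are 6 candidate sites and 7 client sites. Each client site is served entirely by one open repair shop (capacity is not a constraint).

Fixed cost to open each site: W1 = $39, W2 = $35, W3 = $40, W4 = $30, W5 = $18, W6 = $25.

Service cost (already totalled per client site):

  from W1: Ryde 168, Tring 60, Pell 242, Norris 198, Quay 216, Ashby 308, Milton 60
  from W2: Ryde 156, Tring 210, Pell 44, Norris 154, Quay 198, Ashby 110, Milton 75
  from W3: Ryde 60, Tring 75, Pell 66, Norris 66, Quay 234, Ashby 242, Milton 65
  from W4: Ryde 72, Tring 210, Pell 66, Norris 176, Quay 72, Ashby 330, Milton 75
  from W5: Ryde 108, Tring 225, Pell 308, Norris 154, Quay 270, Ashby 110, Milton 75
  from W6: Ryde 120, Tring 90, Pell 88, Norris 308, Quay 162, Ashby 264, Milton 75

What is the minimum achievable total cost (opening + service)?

Minimum total cost: 597

For any fixed open set, each client site goes to its cheapest open site; total = fixed + service.
{W2, W3, W4}: Ryde→W3 60, Tring→W3 75, Pell→W2 44, Norris→W3 66, Quay→W4 72, Ashby→W2 110, Milton→W3 65. Service 492; fixed 105; total 597.
{W3, W4, W5}: service 514 + fixed 88 = 602
{W2, W3, W4, W5}: Ryde→W3 60, Tring→W3 75, Pell→W2 44, Norris→W3 66, Quay→W4 72, Ashby→W2 110, Milton→W3 65. Service 492; fixed 123; total 615.
{W1, W2, W3, W4, W5, W6}: service 472 + fixed 187 = 659
No other subset beats 597.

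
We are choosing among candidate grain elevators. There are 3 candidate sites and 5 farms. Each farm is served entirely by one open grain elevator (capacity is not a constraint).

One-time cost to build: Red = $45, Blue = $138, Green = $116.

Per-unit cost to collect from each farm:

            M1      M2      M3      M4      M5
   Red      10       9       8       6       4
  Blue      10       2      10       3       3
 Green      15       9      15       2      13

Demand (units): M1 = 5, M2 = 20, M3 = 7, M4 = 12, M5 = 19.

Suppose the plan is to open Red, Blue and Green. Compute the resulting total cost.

Total cost: 526

Each farm is assigned to its cheapest site among the open ones.
{Red, Blue, Green}: M1→Red 10·5=50, M2→Blue 2·20=40, M3→Red 8·7=56, M4→Green 2·12=24, M5→Blue 3·19=57. Service 227; fixed 299; total 526.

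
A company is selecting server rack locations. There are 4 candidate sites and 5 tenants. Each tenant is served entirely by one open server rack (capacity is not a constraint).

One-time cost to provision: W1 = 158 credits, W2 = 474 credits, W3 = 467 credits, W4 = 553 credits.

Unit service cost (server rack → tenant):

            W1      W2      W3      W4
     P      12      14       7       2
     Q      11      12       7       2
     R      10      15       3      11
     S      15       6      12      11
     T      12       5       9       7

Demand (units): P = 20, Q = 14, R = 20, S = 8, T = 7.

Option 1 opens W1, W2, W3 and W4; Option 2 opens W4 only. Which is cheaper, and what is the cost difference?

Option 1: {W1, W2, W3, W4}: P→W4 2·20=40, Q→W4 2·14=28, R→W3 3·20=60, S→W2 6·8=48, T→W2 5·7=35. Service 211; fixed 1652; total 1863.
Option 2: {W4}: P→W4 2·20=40, Q→W4 2·14=28, R→W4 11·20=220, S→W4 11·8=88, T→W4 7·7=49. Service 425; fixed 553; total 978.
Difference: |1863 − 978| = 885.

Option 2 is cheaper by 885.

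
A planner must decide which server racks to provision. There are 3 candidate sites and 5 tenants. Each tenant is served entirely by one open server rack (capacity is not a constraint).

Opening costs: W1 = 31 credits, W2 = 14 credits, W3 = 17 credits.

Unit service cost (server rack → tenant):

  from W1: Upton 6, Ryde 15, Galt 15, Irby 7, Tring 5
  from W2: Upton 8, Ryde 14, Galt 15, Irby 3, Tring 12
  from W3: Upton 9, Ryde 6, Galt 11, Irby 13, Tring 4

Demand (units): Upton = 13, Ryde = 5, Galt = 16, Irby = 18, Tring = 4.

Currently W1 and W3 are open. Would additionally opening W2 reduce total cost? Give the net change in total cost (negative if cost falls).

Current service cost with {W1, W3}: 426.
Adding W2: each tenant re-picks its cheapest; new service cost 354, saving 72.
Extra fixed cost: 14. Net change = 14 − 72 = -58.
(Totals: 474 → 416.)

Yes — net change −58 (cost falls by 58).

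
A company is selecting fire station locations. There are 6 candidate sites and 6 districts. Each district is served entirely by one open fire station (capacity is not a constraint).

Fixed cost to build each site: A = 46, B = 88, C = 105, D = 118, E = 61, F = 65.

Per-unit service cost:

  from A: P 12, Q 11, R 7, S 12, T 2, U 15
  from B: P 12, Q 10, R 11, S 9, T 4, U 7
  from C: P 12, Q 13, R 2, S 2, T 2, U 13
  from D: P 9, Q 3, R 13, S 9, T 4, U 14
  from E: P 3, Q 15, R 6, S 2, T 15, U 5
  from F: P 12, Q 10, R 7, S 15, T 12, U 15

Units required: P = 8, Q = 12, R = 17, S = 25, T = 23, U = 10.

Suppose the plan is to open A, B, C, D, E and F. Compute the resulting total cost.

Each district is assigned to its cheapest site among the open ones.
{A, B, C, D, E, F}: P→E 3·8=24, Q→D 3·12=36, R→C 2·17=34, S→C 2·25=50, T→A 2·23=46, U→E 5·10=50. Service 240; fixed 483; total 723.

Total cost: 723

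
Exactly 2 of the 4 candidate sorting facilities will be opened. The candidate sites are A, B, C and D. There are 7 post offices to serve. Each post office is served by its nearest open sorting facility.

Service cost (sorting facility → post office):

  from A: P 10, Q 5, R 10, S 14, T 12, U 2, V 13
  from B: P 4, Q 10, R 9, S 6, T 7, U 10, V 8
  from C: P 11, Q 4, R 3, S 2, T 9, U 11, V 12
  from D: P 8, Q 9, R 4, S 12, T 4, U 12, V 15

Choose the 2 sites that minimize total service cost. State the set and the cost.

With exactly 2 open, each post office uses its cheapest among the chosen.
{B, C}: P→B 4, Q→C 4, R→C 3, S→C 2, T→B 7, U→B 10, V→B 8. Service cost 38.
{A, B}: service cost 41
{A, C}: service cost 42
Among all 6 size-2 choices, {B, C} is lowest.

Choose B and C; total service cost 38.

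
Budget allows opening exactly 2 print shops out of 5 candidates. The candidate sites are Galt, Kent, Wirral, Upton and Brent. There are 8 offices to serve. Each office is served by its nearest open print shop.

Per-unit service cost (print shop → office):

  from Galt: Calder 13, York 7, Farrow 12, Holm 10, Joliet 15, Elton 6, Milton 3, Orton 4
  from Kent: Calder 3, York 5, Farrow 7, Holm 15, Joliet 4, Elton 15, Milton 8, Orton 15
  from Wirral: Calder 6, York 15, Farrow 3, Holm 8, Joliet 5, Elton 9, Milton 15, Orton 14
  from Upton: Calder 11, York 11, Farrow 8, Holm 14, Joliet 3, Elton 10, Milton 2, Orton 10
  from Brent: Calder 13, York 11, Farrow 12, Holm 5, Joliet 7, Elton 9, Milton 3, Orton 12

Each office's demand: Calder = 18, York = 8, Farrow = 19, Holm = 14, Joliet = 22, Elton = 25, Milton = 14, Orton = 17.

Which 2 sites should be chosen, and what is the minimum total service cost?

With exactly 2 open, each office uses its cheapest among the chosen.
{Galt, Wirral}: Calder→Wirral 6·18=108, York→Galt 7·8=56, Farrow→Wirral 3·19=57, Holm→Wirral 8·14=112, Joliet→Wirral 5·22=110, Elton→Galt 6·25=150, Milton→Galt 3·14=42, Orton→Galt 4·17=68. Service cost 703.
{Galt, Kent}: service cost 715
{Wirral, Upton}: service cost 854
Among all 10 size-2 choices, {Galt, Wirral} is lowest.

Choose Galt and Wirral; total service cost 703.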